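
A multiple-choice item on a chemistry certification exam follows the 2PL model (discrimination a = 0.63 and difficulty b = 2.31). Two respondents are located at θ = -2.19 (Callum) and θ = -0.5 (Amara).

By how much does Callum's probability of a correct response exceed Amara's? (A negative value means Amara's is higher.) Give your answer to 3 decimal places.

P(θ) = 1 / (1 + exp(−a(θ − b)))
P(Callum) = 0.0555  [exponent -2.8350]
P(Amara) = 0.1455  [exponent -1.7703]
Difference = 0.0555 − 0.1455 = -0.0900

-0.090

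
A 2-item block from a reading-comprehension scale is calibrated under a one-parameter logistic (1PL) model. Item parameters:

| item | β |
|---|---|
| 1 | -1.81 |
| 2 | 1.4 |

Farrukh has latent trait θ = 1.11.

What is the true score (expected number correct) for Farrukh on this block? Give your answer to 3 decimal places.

1.377

P(θ) = 1 / (1 + exp(−(θ − β)))
P_1 = 1/(1+e^{-2.9200}) = 0.9488
P_2 = 1/(1+e^{0.2900}) = 0.4280
E[score] = 0.9488 + 0.4280 = 1.3768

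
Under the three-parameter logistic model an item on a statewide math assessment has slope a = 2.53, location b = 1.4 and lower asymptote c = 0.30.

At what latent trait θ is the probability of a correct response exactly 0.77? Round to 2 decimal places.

1.68

P(θ) = c + (1 − c) · 1 / (1 + exp(−a(θ − b)))
Remove guessing floor: (0.77 − 0.30)/(1 − 0.30) = 0.6714
logit = ln(0.6714/0.3286) = 0.7147
θ = b + logit/(a) = 1.4 + 0.7147/2.5300 = 1.6825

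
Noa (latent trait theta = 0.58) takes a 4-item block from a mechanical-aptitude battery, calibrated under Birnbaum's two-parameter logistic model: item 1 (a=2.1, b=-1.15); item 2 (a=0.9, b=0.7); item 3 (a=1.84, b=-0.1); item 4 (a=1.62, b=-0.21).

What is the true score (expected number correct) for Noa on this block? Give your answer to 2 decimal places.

P(theta) = 1 / (1 + exp(−a(theta − b)))
P_1 = 1/(1+e^{-3.6330}) = 0.9742
P_2 = 1/(1+e^{0.1080}) = 0.4730
P_3 = 1/(1+e^{-1.2512}) = 0.7775
P_4 = 1/(1+e^{-1.2798}) = 0.7824
E[score] = 0.9742 + 0.4730 + 0.7775 + 0.7824 = 3.0072

3.01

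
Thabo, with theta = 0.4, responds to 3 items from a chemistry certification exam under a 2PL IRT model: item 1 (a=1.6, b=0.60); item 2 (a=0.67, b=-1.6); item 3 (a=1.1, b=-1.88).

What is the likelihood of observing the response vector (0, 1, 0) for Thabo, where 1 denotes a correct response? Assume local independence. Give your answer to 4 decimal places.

0.0346

P(theta) = 1 / (1 + exp(−a(theta − b)))
P_1 = 1/(1+e^{0.3200}) = 0.4207
P_2 = 1/(1+e^{-1.3400}) = 0.7925
P_3 = 1/(1+e^{-2.5080}) = 0.9247
L = (1−P_1) × P_2 × (1−P_3) = 0.5793 × 0.7925 × 0.0753 = 0.03457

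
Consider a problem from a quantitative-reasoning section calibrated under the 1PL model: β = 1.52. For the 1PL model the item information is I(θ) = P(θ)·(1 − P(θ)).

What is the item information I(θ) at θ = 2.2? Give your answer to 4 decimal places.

P = 1/(1+e^{-0.6800}) = 0.6637
P(1−P) = 0.6637 × 0.3363 = 0.2232
I = P(1−P) = 0.22319

0.2232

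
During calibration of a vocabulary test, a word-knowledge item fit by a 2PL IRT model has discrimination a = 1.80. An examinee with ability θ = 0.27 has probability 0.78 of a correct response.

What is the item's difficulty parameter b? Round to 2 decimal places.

-0.43

P(θ) = 1 / (1 + exp(−a(θ − b)))
logit(0.78) = ln(0.78/0.22) = 1.2657
b = θ − logit/(a) = 0.27 − 1.2657/1.8000 = -0.4331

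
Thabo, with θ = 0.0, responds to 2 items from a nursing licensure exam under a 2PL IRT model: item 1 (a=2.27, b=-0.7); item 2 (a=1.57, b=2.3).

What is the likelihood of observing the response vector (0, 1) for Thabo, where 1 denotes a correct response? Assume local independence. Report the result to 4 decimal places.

P(θ) = 1 / (1 + exp(−a(θ − b)))
P_1 = 1/(1+e^{-1.5890}) = 0.8305
P_2 = 1/(1+e^{3.6110}) = 0.0263
L = (1−P_1) × P_2 = 0.1695 × 0.0263 = 0.00446

0.0045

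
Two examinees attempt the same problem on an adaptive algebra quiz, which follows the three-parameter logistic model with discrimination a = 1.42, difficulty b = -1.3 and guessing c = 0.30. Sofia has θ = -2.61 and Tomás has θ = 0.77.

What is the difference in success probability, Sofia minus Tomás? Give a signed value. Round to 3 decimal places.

-0.571

P(θ) = c + (1 − c) · 1 / (1 + exp(−a(θ − b)))
P(Sofia) = 0.3943  [exponent -1.8602]
P(Tomás) = 0.9648  [exponent 2.9394]
Difference = 0.3943 − 0.9648 = -0.5706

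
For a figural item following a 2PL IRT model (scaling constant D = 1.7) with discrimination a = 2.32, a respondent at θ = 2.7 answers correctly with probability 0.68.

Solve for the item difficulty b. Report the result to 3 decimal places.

P(θ) = 1 / (1 + exp(−D·a(θ − b)))
logit(0.68) = ln(0.68/0.32) = 0.7538
b = θ − logit/(1.7·a) = 2.7 − 0.7538/3.9440 = 2.5089

2.509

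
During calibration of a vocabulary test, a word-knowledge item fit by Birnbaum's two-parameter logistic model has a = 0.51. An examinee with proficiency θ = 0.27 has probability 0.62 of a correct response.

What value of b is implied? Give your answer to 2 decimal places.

-0.69

P(θ) = 1 / (1 + exp(−a(θ − b)))
logit(0.62) = ln(0.62/0.38) = 0.4895
b = θ − logit/(a) = 0.27 − 0.4895/0.5100 = -0.6899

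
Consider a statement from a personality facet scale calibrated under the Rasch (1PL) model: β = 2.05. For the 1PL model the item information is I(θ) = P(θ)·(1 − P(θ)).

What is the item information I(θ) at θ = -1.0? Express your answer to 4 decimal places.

P = 1/(1+e^{3.0500}) = 0.0452
P(1−P) = 0.0452 × 0.9548 = 0.0432
I = P(1−P) = 0.04317

0.0432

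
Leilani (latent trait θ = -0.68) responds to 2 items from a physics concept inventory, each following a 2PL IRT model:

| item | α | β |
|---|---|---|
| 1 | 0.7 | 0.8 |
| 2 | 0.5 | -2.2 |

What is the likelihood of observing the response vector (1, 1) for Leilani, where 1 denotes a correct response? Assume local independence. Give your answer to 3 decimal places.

P(θ) = 1 / (1 + exp(−α(θ − β)))
P_1 = 1/(1+e^{1.0360}) = 0.2619
P_2 = 1/(1+e^{-0.7600}) = 0.6814
L = P_1 × P_2 = 0.2619 × 0.6814 = 0.17846

0.178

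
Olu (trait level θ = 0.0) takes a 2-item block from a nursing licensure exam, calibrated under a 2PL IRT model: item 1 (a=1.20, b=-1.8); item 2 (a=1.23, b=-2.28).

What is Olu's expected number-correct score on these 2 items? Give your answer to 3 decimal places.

1.840

P(θ) = 1 / (1 + exp(−a(θ − b)))
P_1 = 1/(1+e^{-2.1600}) = 0.8966
P_2 = 1/(1+e^{-2.8044}) = 0.9429
E[score] = 0.8966 + 0.9429 = 1.8395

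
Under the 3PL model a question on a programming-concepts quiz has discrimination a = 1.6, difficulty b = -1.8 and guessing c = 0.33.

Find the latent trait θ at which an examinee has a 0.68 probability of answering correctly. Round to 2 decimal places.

P(θ) = c + (1 − c) · 1 / (1 + exp(−a(θ − b)))
Remove guessing floor: (0.68 − 0.33)/(1 − 0.33) = 0.5224
logit = ln(0.5224/0.4776) = 0.0896
θ = b + logit/(a) = -1.8 + 0.0896/1.6000 = -1.7440

-1.74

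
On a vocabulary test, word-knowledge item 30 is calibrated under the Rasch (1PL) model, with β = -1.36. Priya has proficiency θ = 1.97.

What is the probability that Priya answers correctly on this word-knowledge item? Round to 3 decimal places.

0.965

P(θ) = 1 / (1 + exp(−(θ − β)))
Exponent: (1.97 − (-1.36)) = 3.3300
1/(1 + e^{-3.3300}) = 0.9654
P = 0.9654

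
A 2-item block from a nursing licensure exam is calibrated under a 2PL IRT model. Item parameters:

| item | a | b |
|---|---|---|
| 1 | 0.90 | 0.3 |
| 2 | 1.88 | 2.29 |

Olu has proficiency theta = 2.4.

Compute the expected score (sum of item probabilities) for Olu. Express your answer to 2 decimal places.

1.42

P(theta) = 1 / (1 + exp(−a(theta − b)))
P_1 = 1/(1+e^{-1.8900}) = 0.8688
P_2 = 1/(1+e^{-0.2068}) = 0.5515
E[score] = 0.8688 + 0.5515 = 1.4203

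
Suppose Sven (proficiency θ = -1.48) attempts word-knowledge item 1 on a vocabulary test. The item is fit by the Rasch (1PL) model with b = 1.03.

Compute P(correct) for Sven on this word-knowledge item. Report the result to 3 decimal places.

0.075

P(θ) = 1 / (1 + exp(−(θ − b)))
Exponent: (-1.48 − 1.03) = -2.5100
1/(1 + e^{2.5100}) = 0.0752
P = 0.0752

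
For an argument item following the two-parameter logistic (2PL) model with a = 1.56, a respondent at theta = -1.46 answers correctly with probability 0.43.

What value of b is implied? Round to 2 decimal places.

P(theta) = 1 / (1 + exp(−a(theta − b)))
logit(0.43) = ln(0.43/0.57) = -0.2819
b = theta − logit/(a) = -1.46 − (-0.2819)/1.5600 = -1.2793

-1.28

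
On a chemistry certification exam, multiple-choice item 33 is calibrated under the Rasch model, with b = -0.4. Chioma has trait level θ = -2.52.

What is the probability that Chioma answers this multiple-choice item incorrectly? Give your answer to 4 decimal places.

P(θ) = 1 / (1 + exp(−(θ − b)))
Exponent: (-2.52 − (-0.4)) = -2.1200
1/(1 + e^{2.1200}) = 0.1072
P = 0.1072
P(incorrect) = 1 − 0.1072 = 0.8928

0.8928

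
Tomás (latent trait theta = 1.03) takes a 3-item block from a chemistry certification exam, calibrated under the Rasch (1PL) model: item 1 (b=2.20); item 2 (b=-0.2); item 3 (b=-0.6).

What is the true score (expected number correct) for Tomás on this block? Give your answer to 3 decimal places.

1.847

P(theta) = 1 / (1 + exp(−(theta − b)))
P_1 = 1/(1+e^{1.1700}) = 0.2369
P_2 = 1/(1+e^{-1.2300}) = 0.7738
P_3 = 1/(1+e^{-1.6300}) = 0.8362
E[score] = 0.2369 + 0.7738 + 0.8362 = 1.8468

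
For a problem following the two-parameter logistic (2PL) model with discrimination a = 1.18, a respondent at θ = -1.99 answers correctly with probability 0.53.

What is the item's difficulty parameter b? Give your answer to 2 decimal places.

P(θ) = 1 / (1 + exp(−a(θ − b)))
logit(0.53) = ln(0.53/0.47) = 0.1201
b = θ − logit/(a) = -1.99 − 0.1201/1.1800 = -2.0918

-2.09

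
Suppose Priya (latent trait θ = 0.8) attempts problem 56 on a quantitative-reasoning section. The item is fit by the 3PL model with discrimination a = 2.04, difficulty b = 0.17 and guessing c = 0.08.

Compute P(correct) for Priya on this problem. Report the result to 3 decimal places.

P(θ) = c + (1 − c) · 1 / (1 + exp(−a(θ − b)))
Exponent: 2.04 × (0.8 − 0.17) = 1.2852
1/(1 + e^{-1.2852}) = 0.7833
P = 0.08 + 0.92 × 0.7833 = 0.8007

0.801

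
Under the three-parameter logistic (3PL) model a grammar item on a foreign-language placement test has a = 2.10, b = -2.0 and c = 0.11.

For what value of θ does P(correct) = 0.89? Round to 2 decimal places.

P(θ) = c + (1 − c) · 1 / (1 + exp(−a(θ − b)))
Remove guessing floor: (0.89 − 0.11)/(1 − 0.11) = 0.8764
logit = ln(0.8764/0.1236) = 1.9588
θ = b + logit/(a) = -2.0 + 1.9588/2.1000 = -1.0672

-1.07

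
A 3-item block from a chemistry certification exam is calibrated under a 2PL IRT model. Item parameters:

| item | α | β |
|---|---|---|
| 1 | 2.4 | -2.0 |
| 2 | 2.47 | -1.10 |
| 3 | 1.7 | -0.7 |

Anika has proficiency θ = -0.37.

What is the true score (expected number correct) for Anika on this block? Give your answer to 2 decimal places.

2.48

P(θ) = 1 / (1 + exp(−α(θ − β)))
P_1 = 1/(1+e^{-3.9120}) = 0.9804
P_2 = 1/(1+e^{-1.8031}) = 0.8585
P_3 = 1/(1+e^{-0.5610}) = 0.6367
E[score] = 0.9804 + 0.8585 + 0.6367 = 2.4756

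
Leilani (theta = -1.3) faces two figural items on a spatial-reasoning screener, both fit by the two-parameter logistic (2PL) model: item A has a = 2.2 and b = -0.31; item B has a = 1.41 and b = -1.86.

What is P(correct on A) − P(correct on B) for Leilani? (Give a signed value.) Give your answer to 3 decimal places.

-0.586

P(theta) = 1 / (1 + exp(−a(theta − b)))
P_A = 0.1017
P_B = 0.6877
P_A − P_B = -0.5860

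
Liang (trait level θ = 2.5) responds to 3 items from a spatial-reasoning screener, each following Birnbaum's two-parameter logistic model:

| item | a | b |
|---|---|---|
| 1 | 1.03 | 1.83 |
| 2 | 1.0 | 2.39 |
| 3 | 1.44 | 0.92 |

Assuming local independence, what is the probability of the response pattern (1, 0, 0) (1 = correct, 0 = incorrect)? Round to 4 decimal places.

P(θ) = 1 / (1 + exp(−a(θ − b)))
P_1 = 1/(1+e^{-0.6901}) = 0.6660
P_2 = 1/(1+e^{-0.1100}) = 0.5275
P_3 = 1/(1+e^{-2.2752}) = 0.9068
L = P_1 × (1−P_2) × (1−P_3) = 0.6660 × 0.4725 × 0.0932 = 0.02933

0.0293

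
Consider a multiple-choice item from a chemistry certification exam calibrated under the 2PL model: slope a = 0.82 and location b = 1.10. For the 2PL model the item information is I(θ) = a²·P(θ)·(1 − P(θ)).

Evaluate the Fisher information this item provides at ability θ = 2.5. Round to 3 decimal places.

P = 1/(1+e^{-1.1480}) = 0.7591
P(1−P) = 0.7591 × 0.2409 = 0.1828
I = a² × P(1−P) = 0.82² × 0.1828 = 0.12294

0.123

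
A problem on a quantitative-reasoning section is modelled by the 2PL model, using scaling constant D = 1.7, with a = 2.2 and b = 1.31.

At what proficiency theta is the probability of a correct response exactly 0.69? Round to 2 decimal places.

P(theta) = 1 / (1 + exp(−D·a(theta − b)))
logit = ln(0.6900/0.3100) = 0.8001
theta = b + logit/(1.7·a) = 1.31 + 0.8001/3.7400 = 1.5239

1.52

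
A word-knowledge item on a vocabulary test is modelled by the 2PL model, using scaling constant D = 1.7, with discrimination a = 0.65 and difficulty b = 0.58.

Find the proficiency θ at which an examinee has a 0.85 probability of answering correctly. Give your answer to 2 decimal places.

2.15

P(θ) = 1 / (1 + exp(−D·a(θ − b)))
logit = ln(0.8500/0.1500) = 1.7346
θ = b + logit/(1.7·a) = 0.58 + 1.7346/1.1050 = 2.1498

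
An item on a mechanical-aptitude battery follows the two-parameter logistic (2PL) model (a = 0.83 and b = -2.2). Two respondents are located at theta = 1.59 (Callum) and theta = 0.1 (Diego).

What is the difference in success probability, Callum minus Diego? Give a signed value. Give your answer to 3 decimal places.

P(theta) = 1 / (1 + exp(−a(theta − b)))
P(Callum) = 0.9587  [exponent 3.1457]
P(Diego) = 0.8709  [exponent 1.9090]
Difference = 0.9587 − 0.8709 = 0.0878

0.088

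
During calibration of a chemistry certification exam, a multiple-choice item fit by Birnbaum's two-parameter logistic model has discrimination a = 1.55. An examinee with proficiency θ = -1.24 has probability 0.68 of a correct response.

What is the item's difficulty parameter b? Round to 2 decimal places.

-1.73

P(θ) = 1 / (1 + exp(−a(θ − b)))
logit(0.68) = ln(0.68/0.32) = 0.7538
b = θ − logit/(a) = -1.24 − 0.7538/1.5500 = -1.7263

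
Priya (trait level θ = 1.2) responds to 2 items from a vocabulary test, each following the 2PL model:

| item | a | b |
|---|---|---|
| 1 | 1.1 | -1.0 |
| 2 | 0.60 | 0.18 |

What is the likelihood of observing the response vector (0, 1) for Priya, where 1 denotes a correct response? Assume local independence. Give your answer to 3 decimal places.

P(θ) = 1 / (1 + exp(−a(θ − b)))
P_1 = 1/(1+e^{-2.4200}) = 0.9183
P_2 = 1/(1+e^{-0.6120}) = 0.6484
L = (1−P_1) × P_2 = 0.0817 × 0.6484 = 0.05295

0.053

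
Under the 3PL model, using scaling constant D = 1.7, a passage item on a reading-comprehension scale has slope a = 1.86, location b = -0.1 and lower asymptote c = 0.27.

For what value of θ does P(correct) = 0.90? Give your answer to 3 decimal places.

0.482

P(θ) = c + (1 − c) · 1 / (1 + exp(−D·a(θ − b)))
Remove guessing floor: (0.90 − 0.27)/(1 − 0.27) = 0.8630
logit = ln(0.8630/0.1370) = 1.8405
θ = b + logit/(1.7·a) = -0.1 + 1.8405/3.1620 = 0.4821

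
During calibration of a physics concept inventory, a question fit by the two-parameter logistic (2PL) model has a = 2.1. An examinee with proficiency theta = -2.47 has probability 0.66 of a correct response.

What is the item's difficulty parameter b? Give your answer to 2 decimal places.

-2.79

P(theta) = 1 / (1 + exp(−a(theta − b)))
logit(0.66) = ln(0.66/0.34) = 0.6633
b = theta − logit/(a) = -2.47 − 0.6633/2.1000 = -2.7859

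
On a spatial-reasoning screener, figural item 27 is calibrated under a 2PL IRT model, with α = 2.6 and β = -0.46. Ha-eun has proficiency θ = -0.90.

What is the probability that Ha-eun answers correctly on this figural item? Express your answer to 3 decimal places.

0.242

P(θ) = 1 / (1 + exp(−α(θ − β)))
Exponent: 2.6 × (-0.90 − (-0.46)) = -1.1440
1/(1 + e^{1.1440}) = 0.2416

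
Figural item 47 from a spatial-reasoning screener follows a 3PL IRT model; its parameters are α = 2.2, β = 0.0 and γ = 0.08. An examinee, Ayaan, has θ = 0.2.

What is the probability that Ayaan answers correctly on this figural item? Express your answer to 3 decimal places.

0.640

P(θ) = γ + (1 − γ) · 1 / (1 + exp(−α(θ − β)))
Exponent: 2.2 × (0.2 − 0.0) = 0.4400
1/(1 + e^{-0.4400}) = 0.6083
P = 0.08 + 0.92 × 0.6083 = 0.6396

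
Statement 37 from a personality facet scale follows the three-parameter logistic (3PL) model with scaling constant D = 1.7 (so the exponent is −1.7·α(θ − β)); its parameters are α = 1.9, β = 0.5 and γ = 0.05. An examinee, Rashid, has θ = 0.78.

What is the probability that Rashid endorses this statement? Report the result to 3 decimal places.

P(θ) = γ + (1 − γ) · 1 / (1 + exp(−D·α(θ − β)))
Exponent: 1.7 × 1.9 × (0.78 − 0.5) = 0.9044
1/(1 + e^{-0.9044}) = 0.7119
P = 0.05 + 0.95 × 0.7119 = 0.7263

0.726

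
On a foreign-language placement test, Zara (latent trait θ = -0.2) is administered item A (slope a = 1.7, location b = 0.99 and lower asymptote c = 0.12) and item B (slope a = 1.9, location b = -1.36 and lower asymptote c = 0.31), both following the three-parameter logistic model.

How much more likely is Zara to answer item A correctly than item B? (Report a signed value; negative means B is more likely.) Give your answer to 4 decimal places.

P(θ) = c + (1 − c) · 1 / (1 + exp(−a(θ − b)))
P_A = 0.2228
P_B = 0.9314
P_A − P_B = -0.7086

-0.7086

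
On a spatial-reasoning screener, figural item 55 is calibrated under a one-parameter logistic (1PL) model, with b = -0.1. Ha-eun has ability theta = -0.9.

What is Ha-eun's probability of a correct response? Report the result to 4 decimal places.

P(theta) = 1 / (1 + exp(−(theta − b)))
Exponent: (-0.9 − (-0.1)) = -0.8000
1/(1 + e^{0.8000}) = 0.3100
P = 0.3100

0.3100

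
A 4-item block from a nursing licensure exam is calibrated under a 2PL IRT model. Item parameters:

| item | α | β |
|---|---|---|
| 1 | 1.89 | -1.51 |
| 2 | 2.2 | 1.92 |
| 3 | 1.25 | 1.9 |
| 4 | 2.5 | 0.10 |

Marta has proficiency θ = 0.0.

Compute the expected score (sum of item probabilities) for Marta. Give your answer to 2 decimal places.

1.48

P(θ) = 1 / (1 + exp(−α(θ − β)))
P_1 = 1/(1+e^{-2.8539}) = 0.9455
P_2 = 1/(1+e^{4.2240}) = 0.0144
P_3 = 1/(1+e^{2.3750}) = 0.0851
P_4 = 1/(1+e^{0.2500}) = 0.4378
E[score] = 0.9455 + 0.0144 + 0.0851 + 0.4378 = 1.4829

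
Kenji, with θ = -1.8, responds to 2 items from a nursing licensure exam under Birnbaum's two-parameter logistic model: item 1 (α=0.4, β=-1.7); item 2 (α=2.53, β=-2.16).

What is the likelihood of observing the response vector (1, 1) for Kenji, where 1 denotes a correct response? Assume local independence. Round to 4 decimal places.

0.3495

P(θ) = 1 / (1 + exp(−α(θ − β)))
P_1 = 1/(1+e^{0.0400}) = 0.4900
P_2 = 1/(1+e^{-0.9108}) = 0.7132
L = P_1 × P_2 = 0.4900 × 0.7132 = 0.34945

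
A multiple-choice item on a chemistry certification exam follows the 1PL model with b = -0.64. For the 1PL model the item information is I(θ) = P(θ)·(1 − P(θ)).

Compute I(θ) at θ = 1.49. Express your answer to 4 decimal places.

0.0949

P = 1/(1+e^{-2.1300}) = 0.8938
P(1−P) = 0.8938 × 0.1062 = 0.0949
I = P(1−P) = 0.09493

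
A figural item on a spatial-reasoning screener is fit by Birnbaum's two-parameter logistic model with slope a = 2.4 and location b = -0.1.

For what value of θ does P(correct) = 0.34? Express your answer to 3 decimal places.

-0.376

P(θ) = 1 / (1 + exp(−a(θ − b)))
logit = ln(0.3400/0.6600) = -0.6633
θ = b + logit/(a) = -0.1 + (-0.6633)/2.4000 = -0.3764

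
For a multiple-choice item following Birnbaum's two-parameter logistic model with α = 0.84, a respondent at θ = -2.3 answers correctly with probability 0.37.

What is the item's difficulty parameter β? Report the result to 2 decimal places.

-1.67

P(θ) = 1 / (1 + exp(−α(θ − β)))
logit(0.37) = ln(0.37/0.63) = -0.5322
β = θ − logit/(α) = -2.3 − (-0.5322)/0.8400 = -1.6664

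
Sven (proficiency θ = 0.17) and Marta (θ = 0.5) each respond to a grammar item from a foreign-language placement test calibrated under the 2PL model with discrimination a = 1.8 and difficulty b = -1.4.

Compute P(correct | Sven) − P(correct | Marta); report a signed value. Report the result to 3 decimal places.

P(θ) = 1 / (1 + exp(−a(θ − b)))
P(Sven) = 0.9441  [exponent 2.8260]
P(Marta) = 0.9683  [exponent 3.4200]
Difference = 0.9441 − 0.9683 = -0.0243

-0.024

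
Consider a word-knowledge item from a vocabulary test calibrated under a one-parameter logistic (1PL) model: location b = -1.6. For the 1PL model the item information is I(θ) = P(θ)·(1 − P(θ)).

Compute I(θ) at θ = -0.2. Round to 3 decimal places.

P = 1/(1+e^{-1.4000}) = 0.8022
P(1−P) = 0.8022 × 0.1978 = 0.1587
I = P(1−P) = 0.15868

0.159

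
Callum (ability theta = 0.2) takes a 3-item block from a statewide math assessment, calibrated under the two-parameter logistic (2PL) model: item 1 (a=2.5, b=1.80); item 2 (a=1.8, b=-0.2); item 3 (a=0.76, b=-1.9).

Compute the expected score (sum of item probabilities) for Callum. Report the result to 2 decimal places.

1.52

P(theta) = 1 / (1 + exp(−a(theta − b)))
P_1 = 1/(1+e^{4.0000}) = 0.0180
P_2 = 1/(1+e^{-0.7200}) = 0.6726
P_3 = 1/(1+e^{-1.5960}) = 0.8315
E[score] = 0.0180 + 0.6726 + 0.8315 = 1.5221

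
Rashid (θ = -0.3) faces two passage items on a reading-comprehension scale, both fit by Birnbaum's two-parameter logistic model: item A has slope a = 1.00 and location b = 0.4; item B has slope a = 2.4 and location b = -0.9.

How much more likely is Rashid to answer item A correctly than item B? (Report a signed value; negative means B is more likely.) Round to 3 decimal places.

P(θ) = 1 / (1 + exp(−a(θ − b)))
P_A = 0.3318
P_B = 0.8085
P_A − P_B = -0.4766

-0.477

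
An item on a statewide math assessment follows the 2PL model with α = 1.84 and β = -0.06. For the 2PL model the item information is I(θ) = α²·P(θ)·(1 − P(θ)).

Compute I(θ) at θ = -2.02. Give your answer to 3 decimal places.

0.087

P = 1/(1+e^{3.6064}) = 0.0264
P(1−P) = 0.0264 × 0.9736 = 0.0257
I = α² × P(1−P) = 1.84² × 0.0257 = 0.08712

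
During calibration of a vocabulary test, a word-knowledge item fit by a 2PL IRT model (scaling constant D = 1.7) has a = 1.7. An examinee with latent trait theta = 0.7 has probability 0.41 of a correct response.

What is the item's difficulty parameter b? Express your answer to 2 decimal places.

P(theta) = 1 / (1 + exp(−D·a(theta − b)))
logit(0.41) = ln(0.41/0.59) = -0.3640
b = theta − logit/(1.7·a) = 0.7 − (-0.3640)/2.8900 = 0.8259

0.83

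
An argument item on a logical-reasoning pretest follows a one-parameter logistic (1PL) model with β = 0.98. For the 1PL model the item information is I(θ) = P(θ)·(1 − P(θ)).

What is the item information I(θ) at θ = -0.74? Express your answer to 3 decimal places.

P = 1/(1+e^{1.7200}) = 0.1519
P(1−P) = 0.1519 × 0.8481 = 0.1288
I = P(1−P) = 0.12881

0.129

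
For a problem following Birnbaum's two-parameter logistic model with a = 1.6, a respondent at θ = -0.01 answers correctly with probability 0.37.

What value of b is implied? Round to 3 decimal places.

0.323

P(θ) = 1 / (1 + exp(−a(θ − b)))
logit(0.37) = ln(0.37/0.63) = -0.5322
b = θ − logit/(a) = -0.01 − (-0.5322)/1.6000 = 0.3226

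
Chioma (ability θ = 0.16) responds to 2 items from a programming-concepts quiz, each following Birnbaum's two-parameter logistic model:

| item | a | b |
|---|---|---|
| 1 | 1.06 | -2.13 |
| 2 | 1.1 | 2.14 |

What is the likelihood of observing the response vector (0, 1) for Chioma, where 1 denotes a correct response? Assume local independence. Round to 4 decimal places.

P(θ) = 1 / (1 + exp(−a(θ − b)))
P_1 = 1/(1+e^{-2.4274}) = 0.9189
P_2 = 1/(1+e^{2.1780}) = 0.1017
L = (1−P_1) × P_2 = 0.0811 × 0.1017 = 0.00825

0.0083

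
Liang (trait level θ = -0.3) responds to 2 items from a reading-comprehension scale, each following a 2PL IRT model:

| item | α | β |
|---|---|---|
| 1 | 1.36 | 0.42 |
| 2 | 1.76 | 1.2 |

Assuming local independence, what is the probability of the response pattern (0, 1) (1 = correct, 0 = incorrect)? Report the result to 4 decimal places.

0.0484

P(θ) = 1 / (1 + exp(−α(θ − β)))
P_1 = 1/(1+e^{0.9792}) = 0.2731
P_2 = 1/(1+e^{2.6400}) = 0.0666
L = (1−P_1) × P_2 = 0.7269 × 0.0666 = 0.04842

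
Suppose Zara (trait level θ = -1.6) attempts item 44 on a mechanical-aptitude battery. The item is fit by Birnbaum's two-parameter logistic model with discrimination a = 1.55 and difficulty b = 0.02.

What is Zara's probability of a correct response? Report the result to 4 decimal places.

0.0751

P(θ) = 1 / (1 + exp(−a(θ − b)))
Exponent: 1.55 × (-1.6 − 0.02) = -2.5110
1/(1 + e^{2.5110}) = 0.0751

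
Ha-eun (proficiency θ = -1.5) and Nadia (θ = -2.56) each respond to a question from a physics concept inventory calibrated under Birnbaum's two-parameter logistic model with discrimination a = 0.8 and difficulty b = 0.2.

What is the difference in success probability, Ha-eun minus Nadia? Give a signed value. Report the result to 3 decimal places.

P(θ) = 1 / (1 + exp(−a(θ − b)))
P(Ha-eun) = 0.2042  [exponent -1.3600]
P(Nadia) = 0.0990  [exponent -2.2080]
Difference = 0.2042 − 0.0990 = 0.1052

0.105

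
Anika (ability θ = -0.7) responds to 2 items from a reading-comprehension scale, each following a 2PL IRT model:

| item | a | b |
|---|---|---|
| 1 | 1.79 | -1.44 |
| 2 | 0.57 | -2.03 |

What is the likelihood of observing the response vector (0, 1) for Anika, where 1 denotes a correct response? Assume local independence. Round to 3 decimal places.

0.143

P(θ) = 1 / (1 + exp(−a(θ − b)))
P_1 = 1/(1+e^{-1.3246}) = 0.7899
P_2 = 1/(1+e^{-0.7581}) = 0.6809
L = (1−P_1) × P_2 = 0.2101 × 0.6809 = 0.14303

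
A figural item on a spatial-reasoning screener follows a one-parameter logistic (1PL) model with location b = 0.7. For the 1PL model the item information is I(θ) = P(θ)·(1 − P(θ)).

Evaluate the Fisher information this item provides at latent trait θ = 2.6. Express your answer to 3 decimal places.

P = 1/(1+e^{-1.9000}) = 0.8699
P(1−P) = 0.8699 × 0.1301 = 0.1132
I = P(1−P) = 0.11318

0.113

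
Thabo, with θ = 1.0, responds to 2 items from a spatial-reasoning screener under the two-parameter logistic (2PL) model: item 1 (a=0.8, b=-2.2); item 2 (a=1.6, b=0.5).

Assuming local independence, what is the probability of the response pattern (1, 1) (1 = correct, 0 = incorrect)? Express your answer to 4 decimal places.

0.6405

P(θ) = 1 / (1 + exp(−a(θ − b)))
P_1 = 1/(1+e^{-2.5600}) = 0.9282
P_2 = 1/(1+e^{-0.8000}) = 0.6900
L = P_1 × P_2 = 0.9282 × 0.6900 = 0.64046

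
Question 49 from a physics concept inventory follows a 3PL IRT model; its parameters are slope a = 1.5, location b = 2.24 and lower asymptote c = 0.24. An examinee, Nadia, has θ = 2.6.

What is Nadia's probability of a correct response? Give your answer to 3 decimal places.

P(θ) = c + (1 − c) · 1 / (1 + exp(−a(θ − b)))
Exponent: 1.5 × (2.6 − 2.24) = 0.5400
1/(1 + e^{-0.5400}) = 0.6318
P = 0.24 + 0.76 × 0.6318 = 0.7202

0.720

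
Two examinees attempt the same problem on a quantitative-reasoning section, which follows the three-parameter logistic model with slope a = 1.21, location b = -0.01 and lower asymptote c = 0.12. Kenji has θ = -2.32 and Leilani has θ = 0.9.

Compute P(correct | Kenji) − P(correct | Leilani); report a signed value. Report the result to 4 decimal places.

P(θ) = c + (1 − c) · 1 / (1 + exp(−a(θ − b)))
P(Kenji) = 0.1707  [exponent -2.7951]
P(Leilani) = 0.7804  [exponent 1.1011]
Difference = 0.1707 − 0.7804 = -0.6097

-0.6097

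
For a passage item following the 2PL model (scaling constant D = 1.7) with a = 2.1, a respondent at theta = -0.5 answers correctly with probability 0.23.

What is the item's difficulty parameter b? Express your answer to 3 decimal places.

-0.162

P(theta) = 1 / (1 + exp(−D·a(theta − b)))
logit(0.23) = ln(0.23/0.77) = -1.2083
b = theta − logit/(1.7·a) = -0.5 − (-1.2083)/3.5700 = -0.1615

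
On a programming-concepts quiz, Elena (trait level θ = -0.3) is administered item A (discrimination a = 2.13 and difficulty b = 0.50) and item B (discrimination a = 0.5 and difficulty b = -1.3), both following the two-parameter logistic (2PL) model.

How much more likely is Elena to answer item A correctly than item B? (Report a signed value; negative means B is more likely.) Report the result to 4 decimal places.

-0.4685

P(θ) = 1 / (1 + exp(−a(θ − b)))
P_A = 0.1539
P_B = 0.6225
P_A − P_B = -0.4685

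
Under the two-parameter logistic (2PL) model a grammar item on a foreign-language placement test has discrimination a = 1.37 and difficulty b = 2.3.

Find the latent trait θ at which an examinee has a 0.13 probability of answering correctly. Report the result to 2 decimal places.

0.91

P(θ) = 1 / (1 + exp(−a(θ − b)))
logit = ln(0.1300/0.8700) = -1.9010
θ = b + logit/(a) = 2.3 + (-1.9010)/1.3700 = 0.9124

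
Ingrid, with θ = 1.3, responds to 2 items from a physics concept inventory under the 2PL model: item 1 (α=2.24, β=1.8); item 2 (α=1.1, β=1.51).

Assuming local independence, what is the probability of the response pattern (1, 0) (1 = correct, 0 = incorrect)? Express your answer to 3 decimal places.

P(θ) = 1 / (1 + exp(−α(θ − β)))
P_1 = 1/(1+e^{1.1200}) = 0.2460
P_2 = 1/(1+e^{0.2310}) = 0.4425
L = P_1 × (1−P_2) = 0.2460 × 0.5575 = 0.13715

0.137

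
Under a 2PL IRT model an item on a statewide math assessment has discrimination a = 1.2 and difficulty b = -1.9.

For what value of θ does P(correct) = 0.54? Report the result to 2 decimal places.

-1.77

P(θ) = 1 / (1 + exp(−a(θ − b)))
logit = ln(0.5400/0.4600) = 0.1603
θ = b + logit/(a) = -1.9 + 0.1603/1.2000 = -1.7664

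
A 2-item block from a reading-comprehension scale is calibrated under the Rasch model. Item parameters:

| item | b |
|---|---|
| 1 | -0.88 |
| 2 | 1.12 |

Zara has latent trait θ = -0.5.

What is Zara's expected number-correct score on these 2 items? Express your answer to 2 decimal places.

0.76

P(θ) = 1 / (1 + exp(−(θ − b)))
P_1 = 1/(1+e^{-0.3800}) = 0.5939
P_2 = 1/(1+e^{1.6200}) = 0.1652
E[score] = 0.5939 + 0.1652 = 0.7591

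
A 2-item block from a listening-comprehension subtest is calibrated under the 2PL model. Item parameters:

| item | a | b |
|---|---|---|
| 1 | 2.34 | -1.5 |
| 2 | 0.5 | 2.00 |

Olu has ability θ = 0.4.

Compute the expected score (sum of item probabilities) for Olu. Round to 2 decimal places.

1.30

P(θ) = 1 / (1 + exp(−a(θ − b)))
P_1 = 1/(1+e^{-4.4460}) = 0.9884
P_2 = 1/(1+e^{0.8000}) = 0.3100
E[score] = 0.9884 + 0.3100 = 1.2984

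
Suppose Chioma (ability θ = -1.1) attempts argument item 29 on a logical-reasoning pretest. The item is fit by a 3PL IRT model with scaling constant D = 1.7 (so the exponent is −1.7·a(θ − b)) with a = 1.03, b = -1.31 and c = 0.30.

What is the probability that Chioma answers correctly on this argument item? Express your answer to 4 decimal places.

P(θ) = c + (1 − c) · 1 / (1 + exp(−D·a(θ − b)))
Exponent: 1.7 × 1.03 × (-1.1 − (-1.31)) = 0.3677
1/(1 + e^{-0.3677}) = 0.5909
P = 0.30 + 0.70 × 0.5909 = 0.7136

0.7136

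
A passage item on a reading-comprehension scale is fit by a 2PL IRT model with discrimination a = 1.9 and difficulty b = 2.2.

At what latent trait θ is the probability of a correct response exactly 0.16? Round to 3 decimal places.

P(θ) = 1 / (1 + exp(−a(θ − b)))
logit = ln(0.1600/0.8400) = -1.6582
θ = b + logit/(a) = 2.2 + (-1.6582)/1.9000 = 1.3272

1.327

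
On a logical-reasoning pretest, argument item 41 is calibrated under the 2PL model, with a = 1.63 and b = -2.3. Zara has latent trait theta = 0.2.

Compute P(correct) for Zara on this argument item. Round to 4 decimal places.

0.9833

P(theta) = 1 / (1 + exp(−a(theta − b)))
Exponent: 1.63 × (0.2 − (-2.3)) = 4.0750
1/(1 + e^{-4.0750}) = 0.9833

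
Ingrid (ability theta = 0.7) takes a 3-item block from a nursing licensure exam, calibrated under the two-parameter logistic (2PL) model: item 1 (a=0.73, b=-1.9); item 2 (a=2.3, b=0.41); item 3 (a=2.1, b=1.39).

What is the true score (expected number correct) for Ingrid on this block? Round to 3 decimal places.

P(theta) = 1 / (1 + exp(−a(theta − b)))
P_1 = 1/(1+e^{-1.8980}) = 0.8697
P_2 = 1/(1+e^{-0.6670}) = 0.6608
P_3 = 1/(1+e^{1.4490}) = 0.1902
E[score] = 0.8697 + 0.6608 + 0.1902 = 1.7207

1.721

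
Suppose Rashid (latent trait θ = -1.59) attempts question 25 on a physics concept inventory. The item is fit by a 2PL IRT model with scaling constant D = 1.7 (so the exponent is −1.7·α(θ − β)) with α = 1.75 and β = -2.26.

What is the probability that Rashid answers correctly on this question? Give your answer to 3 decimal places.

0.880

P(θ) = 1 / (1 + exp(−D·α(θ − β)))
Exponent: 1.7 × 1.75 × (-1.59 − (-2.26)) = 1.9932
1/(1 + e^{-1.9932}) = 0.8801
P = 0.8801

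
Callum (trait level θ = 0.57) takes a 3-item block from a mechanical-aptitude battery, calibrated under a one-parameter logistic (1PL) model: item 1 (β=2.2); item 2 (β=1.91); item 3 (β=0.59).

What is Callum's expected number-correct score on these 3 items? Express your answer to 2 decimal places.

0.87

P(θ) = 1 / (1 + exp(−(θ − β)))
P_1 = 1/(1+e^{1.6300}) = 0.1638
P_2 = 1/(1+e^{1.3400}) = 0.2075
P_3 = 1/(1+e^{0.0200}) = 0.4950
E[score] = 0.1638 + 0.2075 + 0.4950 = 0.8663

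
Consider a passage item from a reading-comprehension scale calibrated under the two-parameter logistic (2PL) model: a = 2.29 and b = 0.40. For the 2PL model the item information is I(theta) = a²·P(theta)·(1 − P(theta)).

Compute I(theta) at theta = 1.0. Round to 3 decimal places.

0.845

P = 1/(1+e^{-1.3740}) = 0.7980
P(1−P) = 0.7980 × 0.2020 = 0.1612
I = a² × P(1−P) = 2.29² × 0.1612 = 0.84525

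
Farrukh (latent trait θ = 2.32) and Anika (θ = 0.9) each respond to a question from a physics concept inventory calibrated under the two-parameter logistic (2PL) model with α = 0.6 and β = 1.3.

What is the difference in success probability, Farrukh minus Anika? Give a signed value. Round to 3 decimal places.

P(θ) = 1 / (1 + exp(−α(θ − β)))
P(Farrukh) = 0.6484  [exponent 0.6120]
P(Anika) = 0.4403  [exponent -0.2400]
Difference = 0.6484 − 0.4403 = 0.2081

0.208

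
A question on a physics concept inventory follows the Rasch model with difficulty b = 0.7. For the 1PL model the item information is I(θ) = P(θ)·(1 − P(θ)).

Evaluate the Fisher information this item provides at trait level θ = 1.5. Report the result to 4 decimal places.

P = 1/(1+e^{-0.8000}) = 0.6900
P(1−P) = 0.6900 × 0.3100 = 0.2139
I = P(1−P) = 0.21391

0.2139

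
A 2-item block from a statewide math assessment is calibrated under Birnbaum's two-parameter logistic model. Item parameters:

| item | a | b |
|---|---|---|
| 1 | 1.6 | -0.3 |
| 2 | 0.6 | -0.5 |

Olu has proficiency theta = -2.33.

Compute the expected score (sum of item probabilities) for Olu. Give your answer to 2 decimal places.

P(theta) = 1 / (1 + exp(−a(theta − b)))
P_1 = 1/(1+e^{3.2480}) = 0.0374
P_2 = 1/(1+e^{1.0980}) = 0.2501
E[score] = 0.0374 + 0.2501 = 0.2875

0.29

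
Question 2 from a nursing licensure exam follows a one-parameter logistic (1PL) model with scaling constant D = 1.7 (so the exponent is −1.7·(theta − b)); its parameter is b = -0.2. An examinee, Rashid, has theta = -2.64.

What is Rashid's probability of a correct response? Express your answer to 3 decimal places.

P(theta) = 1 / (1 + exp(−D·(theta − b)))
Exponent: 1.7 × (-2.64 − (-0.2)) = -4.1480
1/(1 + e^{4.1480}) = 0.0156
P = 0.0156

0.016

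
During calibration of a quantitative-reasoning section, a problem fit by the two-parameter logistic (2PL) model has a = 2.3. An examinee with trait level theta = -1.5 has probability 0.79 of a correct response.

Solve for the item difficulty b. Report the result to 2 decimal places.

P(theta) = 1 / (1 + exp(−a(theta − b)))
logit(0.79) = ln(0.79/0.21) = 1.3249
b = theta − logit/(a) = -1.5 − 1.3249/2.3000 = -2.0761

-2.08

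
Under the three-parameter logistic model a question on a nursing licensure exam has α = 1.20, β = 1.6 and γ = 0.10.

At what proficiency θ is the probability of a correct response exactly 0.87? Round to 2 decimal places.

P(θ) = γ + (1 − γ) · 1 / (1 + exp(−α(θ − β)))
Remove guessing floor: (0.87 − 0.10)/(1 − 0.10) = 0.8556
logit = ln(0.8556/0.1444) = 1.7789
θ = β + logit/(α) = 1.6 + 1.7789/1.2000 = 3.0824

3.08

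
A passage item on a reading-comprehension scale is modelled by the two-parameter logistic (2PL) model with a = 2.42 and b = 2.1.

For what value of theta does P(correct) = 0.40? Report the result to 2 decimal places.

P(theta) = 1 / (1 + exp(−a(theta − b)))
logit = ln(0.4000/0.6000) = -0.4055
theta = b + logit/(a) = 2.1 + (-0.4055)/2.4200 = 1.9325

1.93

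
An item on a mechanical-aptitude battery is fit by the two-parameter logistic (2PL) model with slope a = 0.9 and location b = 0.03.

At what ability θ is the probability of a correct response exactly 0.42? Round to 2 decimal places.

-0.33

P(θ) = 1 / (1 + exp(−a(θ − b)))
logit = ln(0.4200/0.5800) = -0.3228
θ = b + logit/(a) = 0.03 + (-0.3228)/0.9000 = -0.3286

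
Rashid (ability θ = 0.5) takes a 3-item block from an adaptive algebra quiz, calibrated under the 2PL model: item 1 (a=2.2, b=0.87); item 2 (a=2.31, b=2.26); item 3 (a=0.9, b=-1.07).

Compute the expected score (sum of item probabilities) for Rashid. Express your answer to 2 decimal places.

P(θ) = 1 / (1 + exp(−a(θ − b)))
P_1 = 1/(1+e^{0.8140}) = 0.3070
P_2 = 1/(1+e^{4.0656}) = 0.0169
P_3 = 1/(1+e^{-1.4130}) = 0.8042
E[score] = 0.3070 + 0.0169 + 0.8042 = 1.1281

1.13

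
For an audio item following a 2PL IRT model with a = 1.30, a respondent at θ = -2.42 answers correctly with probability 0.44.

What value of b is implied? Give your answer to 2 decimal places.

P(θ) = 1 / (1 + exp(−a(θ − b)))
logit(0.44) = ln(0.44/0.56) = -0.2412
b = θ − logit/(a) = -2.42 − (-0.2412)/1.3000 = -2.2345

-2.23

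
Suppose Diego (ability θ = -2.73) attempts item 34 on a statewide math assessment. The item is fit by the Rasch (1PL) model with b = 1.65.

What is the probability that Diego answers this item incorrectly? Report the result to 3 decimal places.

P(θ) = 1 / (1 + exp(−(θ − b)))
Exponent: (-2.73 − 1.65) = -4.3800
1/(1 + e^{4.3800}) = 0.0124
P = 0.0124
P(incorrect) = 1 − 0.0124 = 0.9876

0.988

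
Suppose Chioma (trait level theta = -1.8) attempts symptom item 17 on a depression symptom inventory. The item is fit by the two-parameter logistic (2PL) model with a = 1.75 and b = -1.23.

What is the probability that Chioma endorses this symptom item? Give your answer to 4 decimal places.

0.2694

P(theta) = 1 / (1 + exp(−a(theta − b)))
Exponent: 1.75 × (-1.8 − (-1.23)) = -0.9975
1/(1 + e^{0.9975}) = 0.2694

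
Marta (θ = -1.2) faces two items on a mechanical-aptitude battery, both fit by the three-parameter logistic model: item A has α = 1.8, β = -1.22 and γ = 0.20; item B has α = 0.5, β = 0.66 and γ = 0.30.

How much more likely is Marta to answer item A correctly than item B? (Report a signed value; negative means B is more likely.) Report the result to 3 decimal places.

0.109

P(θ) = γ + (1 − γ) · 1 / (1 + exp(−α(θ − β)))
P_A = 0.6072
P_B = 0.4980
P_A − P_B = 0.1092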